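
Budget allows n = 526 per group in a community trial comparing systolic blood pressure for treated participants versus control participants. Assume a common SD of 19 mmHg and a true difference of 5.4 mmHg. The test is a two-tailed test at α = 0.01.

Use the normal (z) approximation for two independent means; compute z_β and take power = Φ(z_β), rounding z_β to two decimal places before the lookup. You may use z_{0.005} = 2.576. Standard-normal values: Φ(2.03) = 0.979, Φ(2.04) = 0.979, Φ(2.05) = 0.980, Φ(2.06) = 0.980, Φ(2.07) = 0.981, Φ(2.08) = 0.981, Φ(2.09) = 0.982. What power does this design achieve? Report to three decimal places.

z_β = δ·√(n/(σ₁²+σ₂²)) − z_{α/2}
    = 5.4 · √(526/722) − 2.576
    = 5.4 · 0.85354 − 2.576
    = 4.6091 − 2.576 = 2.0331 → 2.03
Power = Φ(2.03) = 0.979.

Power ≈ 0.979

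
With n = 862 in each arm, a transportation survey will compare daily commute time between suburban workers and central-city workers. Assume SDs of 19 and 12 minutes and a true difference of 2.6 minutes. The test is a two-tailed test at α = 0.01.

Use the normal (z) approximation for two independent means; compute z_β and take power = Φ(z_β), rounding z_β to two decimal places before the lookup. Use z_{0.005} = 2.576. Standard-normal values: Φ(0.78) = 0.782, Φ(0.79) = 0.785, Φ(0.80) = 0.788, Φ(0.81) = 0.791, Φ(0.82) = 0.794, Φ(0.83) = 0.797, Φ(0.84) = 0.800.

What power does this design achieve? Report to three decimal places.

z_β = δ·√(n/(σ₁²+σ₂²)) − z_{α/2}
    = 2.6 · √(862/505) − 2.576
    = 2.6 · 1.30650 − 2.576
    = 3.3969 − 2.576 = 0.8209 → 0.82
Power = Φ(0.82) = 0.794.

Power ≈ 0.794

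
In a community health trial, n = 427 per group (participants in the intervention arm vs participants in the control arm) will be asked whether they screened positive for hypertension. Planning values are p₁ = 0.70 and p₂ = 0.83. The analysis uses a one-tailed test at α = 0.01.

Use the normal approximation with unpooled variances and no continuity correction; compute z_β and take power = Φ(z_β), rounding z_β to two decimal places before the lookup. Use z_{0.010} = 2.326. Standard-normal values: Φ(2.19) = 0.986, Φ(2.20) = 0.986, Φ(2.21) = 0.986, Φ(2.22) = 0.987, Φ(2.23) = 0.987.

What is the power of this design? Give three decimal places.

Power ≈ 0.986

z_β = |p₁−p₂|·√(n/[p₁q₁+p₂q₂]) − z_α
    = 0.13 · √(427/0.3511) − 2.326
    = 0.13 · 34.8737 − 2.326
    = 4.5336 − 2.326 = 2.2076 → 2.21
Power = Φ(2.21) = 0.986.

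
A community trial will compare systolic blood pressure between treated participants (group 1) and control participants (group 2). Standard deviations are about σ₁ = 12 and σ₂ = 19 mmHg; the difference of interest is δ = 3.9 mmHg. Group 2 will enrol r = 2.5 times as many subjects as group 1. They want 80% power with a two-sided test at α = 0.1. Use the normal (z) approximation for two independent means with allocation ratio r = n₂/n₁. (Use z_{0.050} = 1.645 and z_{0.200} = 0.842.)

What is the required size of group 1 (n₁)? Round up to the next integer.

n₁ = (z_{α/2} + z_β)² · (σ₁² + σ₂²/r) / δ²
   = (1.645 + 0.842)² · (12² + 19²/2.5) / 3.9²
   = 6.1852 · (144 + 144.4) / 15.21
   = 6.1852 · 288.4 / 15.21
   = 117.28
Round up → n₁ = 118; n₂ = r·n₁ = 2.5 × 118 = 295.

n₁ = 118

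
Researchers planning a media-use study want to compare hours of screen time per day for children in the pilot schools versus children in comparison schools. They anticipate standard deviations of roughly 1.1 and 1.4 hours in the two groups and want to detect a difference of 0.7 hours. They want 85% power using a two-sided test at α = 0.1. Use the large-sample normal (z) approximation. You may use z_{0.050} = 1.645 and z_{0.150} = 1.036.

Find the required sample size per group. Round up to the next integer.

n = (z_{α/2} + z_β)² · (σ₁² + σ₂²) / δ²
  = (1.645 + 1.036)² · (1.1² + 1.4² = 3.17) / 0.7²
  = 7.1878 · 3.17 / 0.49
  = 46.50
Round up → n = 47 per group.

n = 47 per group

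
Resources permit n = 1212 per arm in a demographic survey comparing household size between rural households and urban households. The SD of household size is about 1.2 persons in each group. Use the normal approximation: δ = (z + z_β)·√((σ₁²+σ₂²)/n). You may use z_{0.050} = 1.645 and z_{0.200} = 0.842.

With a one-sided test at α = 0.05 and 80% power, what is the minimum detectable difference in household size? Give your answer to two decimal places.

δ = (z_α + z_β) · √((σ₁²+σ₂²)/n)
  = (1.645 + 0.842) · √(2.88/1212)
  = 2.487 · √0.00238
  = 2.487 · 0.0487
  = 0.1212

Minimum detectable difference ≈ 0.12 persons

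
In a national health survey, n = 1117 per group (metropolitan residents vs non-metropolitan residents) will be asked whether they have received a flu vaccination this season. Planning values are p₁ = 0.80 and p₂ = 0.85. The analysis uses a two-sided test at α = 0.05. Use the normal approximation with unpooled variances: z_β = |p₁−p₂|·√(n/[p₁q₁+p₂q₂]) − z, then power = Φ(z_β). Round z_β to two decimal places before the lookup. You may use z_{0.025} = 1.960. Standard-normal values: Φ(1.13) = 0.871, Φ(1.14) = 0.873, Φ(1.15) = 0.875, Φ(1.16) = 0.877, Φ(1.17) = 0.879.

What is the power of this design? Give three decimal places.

Power ≈ 0.877

z_β = |p₁−p₂|·√(n/[p₁q₁+p₂q₂]) − z_{α/2}
    = 0.05 · √(1117/0.2875) − 1.960
    = 0.05 · 62.3315 − 1.960
    = 3.1166 − 1.960 = 1.1566 → 1.16
Power = Φ(1.16) = 0.877.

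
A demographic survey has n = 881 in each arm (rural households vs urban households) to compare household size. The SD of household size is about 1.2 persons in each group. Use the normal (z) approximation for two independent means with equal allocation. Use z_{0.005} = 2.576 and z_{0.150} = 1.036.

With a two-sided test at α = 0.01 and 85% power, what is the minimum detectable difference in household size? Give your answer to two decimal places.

δ = (z_{α/2} + z_β) · √((σ₁²+σ₂²)/n)
  = (2.576 + 1.036) · √(2.88/881)
  = 3.612 · √0.00327
  = 3.612 · 0.0572
  = 0.2065

Minimum detectable difference ≈ 0.21 persons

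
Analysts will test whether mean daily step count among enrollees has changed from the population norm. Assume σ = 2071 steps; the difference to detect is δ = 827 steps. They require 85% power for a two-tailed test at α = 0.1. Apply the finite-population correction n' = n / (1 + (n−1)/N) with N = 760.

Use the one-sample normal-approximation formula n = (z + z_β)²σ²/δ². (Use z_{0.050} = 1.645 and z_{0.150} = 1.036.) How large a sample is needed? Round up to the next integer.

n = (z_{α/2} + z_β)² · σ² / δ²
  = (1.645 + 1.036)² · 2071² / 827²
  = 7.1878 · 4289041 / 683929
  = 45.08
Finite-population correction (N = 760): 45.08 / (1 + (45.08 − 1)/760) = 42.60.
Round up → n = 43.

n = 43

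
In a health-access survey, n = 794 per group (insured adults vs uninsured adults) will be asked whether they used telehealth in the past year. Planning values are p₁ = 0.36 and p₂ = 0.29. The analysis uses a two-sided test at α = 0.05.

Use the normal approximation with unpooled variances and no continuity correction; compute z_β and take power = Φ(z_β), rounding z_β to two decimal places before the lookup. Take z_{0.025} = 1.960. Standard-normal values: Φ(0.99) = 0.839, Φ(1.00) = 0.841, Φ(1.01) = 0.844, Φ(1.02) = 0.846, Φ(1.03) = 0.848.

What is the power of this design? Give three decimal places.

z_β = |p₁−p₂|·√(n/[p₁q₁+p₂q₂]) − z_{α/2}
    = 0.07 · √(794/0.4363) − 1.960
    = 0.07 · 42.6597 − 1.960
    = 2.9862 − 1.960 = 1.0262 → 1.03
Power = Φ(1.03) = 0.848.

Power ≈ 0.848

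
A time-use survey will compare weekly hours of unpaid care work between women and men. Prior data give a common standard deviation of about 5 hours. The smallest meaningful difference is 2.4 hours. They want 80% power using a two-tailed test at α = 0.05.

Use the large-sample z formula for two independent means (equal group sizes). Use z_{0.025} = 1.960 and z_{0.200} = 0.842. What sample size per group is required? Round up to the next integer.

n = (z_{α/2} + z_β)² · (σ₁² + σ₂²) / δ²
  = (1.960 + 0.842)² · (2·5² = 50) / 2.4²
  = 7.8512 · 50 / 5.76
  = 68.15
Round up → n = 69 per group.

n = 69 per group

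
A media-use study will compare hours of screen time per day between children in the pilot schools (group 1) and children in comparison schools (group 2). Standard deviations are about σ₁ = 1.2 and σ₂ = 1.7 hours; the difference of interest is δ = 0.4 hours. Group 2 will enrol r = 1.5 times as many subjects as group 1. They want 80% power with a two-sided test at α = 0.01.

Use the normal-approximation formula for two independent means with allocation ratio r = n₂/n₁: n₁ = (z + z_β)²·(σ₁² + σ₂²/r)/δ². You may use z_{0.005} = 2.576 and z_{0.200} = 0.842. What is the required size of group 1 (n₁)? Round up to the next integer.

n₁ = (z_{α/2} + z_β)² · (σ₁² + σ₂²/r) / δ²
   = (2.576 + 0.842)² · (1.2² + 1.7²/1.5) / 0.4²
   = 11.6827 · (1.44 + 1.9267) / 0.16
   = 11.6827 · 3.3667 / 0.16
   = 245.82
Round up → n₁ = 246; n₂ = r·n₁ = 1.5 × 246 = 369.

n₁ = 246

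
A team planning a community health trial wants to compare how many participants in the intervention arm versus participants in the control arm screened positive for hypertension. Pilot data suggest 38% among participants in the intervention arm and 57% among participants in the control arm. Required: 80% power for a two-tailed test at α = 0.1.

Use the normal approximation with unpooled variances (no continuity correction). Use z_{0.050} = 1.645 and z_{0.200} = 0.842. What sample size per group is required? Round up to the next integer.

n = 83 per group

n = (z_{α/2} + z_β)² · [p₁(1−p₁) + p₂(1−p₂)] / (p₁ − p₂)²
  = (1.645 + 0.842)² · (0.38·0.62 + 0.57·0.43) / (-0.19)²
  = (2.487)² · (0.2356 + 0.2451) / 0.0361
  = 6.1852 · 0.4807 / 0.0361
  = 82.36
Round up → n = 83 per group.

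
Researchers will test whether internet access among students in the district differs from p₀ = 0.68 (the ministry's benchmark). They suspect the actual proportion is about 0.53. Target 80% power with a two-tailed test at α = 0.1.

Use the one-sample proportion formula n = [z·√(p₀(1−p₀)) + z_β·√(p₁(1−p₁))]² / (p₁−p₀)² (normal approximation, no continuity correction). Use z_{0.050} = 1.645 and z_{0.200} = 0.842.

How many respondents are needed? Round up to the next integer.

n = 63

n = [z_{α/2}·√(p₀q₀) + z_β·√(p₁q₁)]² / (p₁ − p₀)²
  = [1.645·√(0.68·0.32) + 0.842·√(0.53·0.47)]² / (-0.15)²
  = [1.645·0.4665 + 0.842·0.4991]² / 0.0225
  = [1.1876]² / 0.0225
  = 62.68
Round up → n = 63.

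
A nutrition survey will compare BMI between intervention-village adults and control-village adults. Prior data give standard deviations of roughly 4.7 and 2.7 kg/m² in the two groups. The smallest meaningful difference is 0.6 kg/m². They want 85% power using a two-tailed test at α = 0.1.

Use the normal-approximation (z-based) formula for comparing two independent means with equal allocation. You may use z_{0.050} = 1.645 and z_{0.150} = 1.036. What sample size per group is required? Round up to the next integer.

n = 587 per group

n = (z_{α/2} + z_β)² · (σ₁² + σ₂²) / δ²
  = (1.645 + 1.036)² · (4.7² + 2.7² = 29.38) / 0.6²
  = 7.1878 · 29.38 / 0.36
  = 586.60
Round up → n = 587 per group.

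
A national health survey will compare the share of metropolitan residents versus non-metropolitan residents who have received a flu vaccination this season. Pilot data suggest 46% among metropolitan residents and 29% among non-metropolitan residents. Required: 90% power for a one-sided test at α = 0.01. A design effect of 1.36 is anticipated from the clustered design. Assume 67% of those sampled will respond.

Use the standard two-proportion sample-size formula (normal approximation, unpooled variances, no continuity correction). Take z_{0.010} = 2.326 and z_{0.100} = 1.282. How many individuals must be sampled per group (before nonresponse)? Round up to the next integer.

n = (z_α + z_β)² · [p₁(1−p₁) + p₂(1−p₂)] / (p₁ − p₂)²
  = (2.326 + 1.282)² · (0.46·0.54 + 0.29·0.71) / (0.17)²
  = (3.608)² · (0.2484 + 0.2059) / 0.0289
  = 13.0177 · 0.4543 / 0.0289
  = 204.63
Design effect: 1.36 × 204.63 = 278.30.
Adjust for 67% response: 278.30 / 0.67 = 415.38.
Round up → n = 416 per group.

n = 416 per group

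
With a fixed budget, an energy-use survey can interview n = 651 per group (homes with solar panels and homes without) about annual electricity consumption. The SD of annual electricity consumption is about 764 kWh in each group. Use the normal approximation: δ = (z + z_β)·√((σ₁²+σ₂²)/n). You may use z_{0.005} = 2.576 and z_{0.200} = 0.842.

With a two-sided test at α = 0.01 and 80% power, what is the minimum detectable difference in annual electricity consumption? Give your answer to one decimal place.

δ = (z_{α/2} + z_β) · √((σ₁²+σ₂²)/n)
  = (2.576 + 0.842) · √(1167392/651)
  = 3.418 · √1793.2
  = 3.418 · 42.3465
  = 144.7405

Minimum detectable difference ≈ 144.7 kWh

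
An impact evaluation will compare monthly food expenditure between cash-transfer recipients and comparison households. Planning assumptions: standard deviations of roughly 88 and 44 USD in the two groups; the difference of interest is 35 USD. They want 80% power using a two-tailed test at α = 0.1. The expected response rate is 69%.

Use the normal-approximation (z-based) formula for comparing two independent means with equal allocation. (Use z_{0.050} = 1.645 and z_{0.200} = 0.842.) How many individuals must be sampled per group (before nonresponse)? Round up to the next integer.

n = (z_{α/2} + z_β)² · (σ₁² + σ₂²) / δ²
  = (1.645 + 0.842)² · (88² + 44² = 9680) / 35²
  = 6.1852 · 9680 / 1225
  = 48.88
Adjust for 69% response: 48.88 / 0.69 = 70.83.
Round up → n = 71 per group.

n = 71 per group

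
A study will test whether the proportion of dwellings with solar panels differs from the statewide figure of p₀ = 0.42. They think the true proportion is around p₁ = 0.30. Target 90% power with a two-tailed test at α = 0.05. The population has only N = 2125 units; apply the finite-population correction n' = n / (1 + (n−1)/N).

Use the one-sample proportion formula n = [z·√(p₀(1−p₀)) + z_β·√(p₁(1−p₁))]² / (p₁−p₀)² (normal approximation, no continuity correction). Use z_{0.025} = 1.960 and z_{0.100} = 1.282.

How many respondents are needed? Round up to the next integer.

n = 156

n = [z_{α/2}·√(p₀q₀) + z_β·√(p₁q₁)]² / (p₁ − p₀)²
  = [1.960·√(0.42·0.58) + 1.282·√(0.30·0.70)]² / (-0.12)²
  = [1.960·0.4936 + 1.282·0.4583]² / 0.0144
  = [1.5549]² / 0.0144
  = 167.89
Finite-population correction (N = 2125): 167.89 / (1 + (167.89 − 1)/2125) = 155.66.
Round up → n = 156.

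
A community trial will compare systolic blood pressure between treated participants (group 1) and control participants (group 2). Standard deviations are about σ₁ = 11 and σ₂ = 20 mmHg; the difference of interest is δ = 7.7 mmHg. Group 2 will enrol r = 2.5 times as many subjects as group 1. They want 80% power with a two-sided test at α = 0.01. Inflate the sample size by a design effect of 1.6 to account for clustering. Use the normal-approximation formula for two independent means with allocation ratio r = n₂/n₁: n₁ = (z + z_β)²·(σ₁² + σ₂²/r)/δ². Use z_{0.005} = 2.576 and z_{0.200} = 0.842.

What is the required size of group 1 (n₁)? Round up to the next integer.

n₁ = (z_{α/2} + z_β)² · (σ₁² + σ₂²/r) / δ²
   = (2.576 + 0.842)² · (11² + 20²/2.5) / 7.7²
   = 11.6827 · (121 + 160) / 59.29
   = 11.6827 · 281 / 59.29
   = 55.37
Design effect: 1.6 × 55.37 = 88.59.
Round up → n₁ = 89; n₂ = r·n₁ = 2.5 × 89 = 223.

n₁ = 89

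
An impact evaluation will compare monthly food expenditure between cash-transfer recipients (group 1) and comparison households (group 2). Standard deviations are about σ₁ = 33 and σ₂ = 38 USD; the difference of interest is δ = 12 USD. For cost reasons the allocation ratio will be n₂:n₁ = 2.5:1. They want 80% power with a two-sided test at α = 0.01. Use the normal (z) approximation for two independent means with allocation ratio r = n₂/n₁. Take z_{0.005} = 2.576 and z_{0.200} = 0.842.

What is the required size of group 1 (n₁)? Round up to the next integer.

n₁ = 136

n₁ = (z_{α/2} + z_β)² · (σ₁² + σ₂²/r) / δ²
   = (2.576 + 0.842)² · (33² + 38²/2.5) / 12²
   = 11.6827 · (1089 + 577.6) / 144
   = 11.6827 · 1666.6 / 144
   = 135.21
Round up → n₁ = 136; n₂ = r·n₁ = 2.5 × 136 = 340.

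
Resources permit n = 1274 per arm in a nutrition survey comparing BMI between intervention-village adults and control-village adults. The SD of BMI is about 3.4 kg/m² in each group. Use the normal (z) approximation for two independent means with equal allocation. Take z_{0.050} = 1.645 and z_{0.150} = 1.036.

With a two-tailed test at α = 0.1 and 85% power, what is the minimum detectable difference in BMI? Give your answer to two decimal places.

Minimum detectable difference ≈ 0.36 kg/m²

δ = (z_{α/2} + z_β) · √((σ₁²+σ₂²)/n)
  = (1.645 + 1.036) · √(23.12/1274)
  = 2.681 · √0.01815
  = 2.681 · 0.1347
  = 0.3612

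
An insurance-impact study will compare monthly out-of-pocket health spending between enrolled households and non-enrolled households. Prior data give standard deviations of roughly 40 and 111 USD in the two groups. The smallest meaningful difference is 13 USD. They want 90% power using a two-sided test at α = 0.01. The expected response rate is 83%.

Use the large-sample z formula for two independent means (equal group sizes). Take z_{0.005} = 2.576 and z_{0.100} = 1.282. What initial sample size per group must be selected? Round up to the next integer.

n = (z_{α/2} + z_β)² · (σ₁² + σ₂²) / δ²
  = (2.576 + 1.282)² · (40² + 111² = 13921) / 13²
  = 14.8842 · 13921 / 169
  = 1226.05
Adjust for 83% response: 1226.05 / 0.83 = 1477.17.
Round up → n = 1478 per group.

n = 1478 per group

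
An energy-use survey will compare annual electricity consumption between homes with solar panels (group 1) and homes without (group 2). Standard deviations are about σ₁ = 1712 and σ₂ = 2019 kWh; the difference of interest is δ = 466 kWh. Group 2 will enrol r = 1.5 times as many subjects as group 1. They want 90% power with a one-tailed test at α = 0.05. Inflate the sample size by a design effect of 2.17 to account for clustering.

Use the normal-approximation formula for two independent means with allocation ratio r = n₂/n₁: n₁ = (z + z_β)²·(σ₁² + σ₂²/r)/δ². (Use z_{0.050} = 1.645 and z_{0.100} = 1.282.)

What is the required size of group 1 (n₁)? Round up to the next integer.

n₁ = (z_α + z_β)² · (σ₁² + σ₂²/r) / δ²
   = (1.645 + 1.282)² · (1712² + 2019²/1.5) / 466²
   = 8.5673 · (2930944 + 2717574) / 217156
   = 8.5673 · 5648518 / 217156
   = 222.85
Design effect: 2.17 × 222.85 = 483.58.
Round up → n₁ = 484; n₂ = r·n₁ = 1.5 × 484 = 726.

n₁ = 484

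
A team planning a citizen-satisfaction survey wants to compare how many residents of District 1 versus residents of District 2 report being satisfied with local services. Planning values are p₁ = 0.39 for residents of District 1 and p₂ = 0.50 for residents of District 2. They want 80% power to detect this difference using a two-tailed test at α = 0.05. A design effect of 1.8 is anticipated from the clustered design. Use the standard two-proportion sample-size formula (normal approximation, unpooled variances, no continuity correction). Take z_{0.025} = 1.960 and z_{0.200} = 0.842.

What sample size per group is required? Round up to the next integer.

n = (z_{α/2} + z_β)² · [p₁(1−p₁) + p₂(1−p₂)] / (p₁ − p₂)²
  = (1.960 + 0.842)² · (0.39·0.61 + 0.50·0.50) / (-0.11)²
  = (2.802)² · (0.2379 + 0.2500) / 0.0121
  = 7.8512 · 0.4879 / 0.0121
  = 316.58
Design effect: 1.8 × 316.58 = 569.84.
Round up → n = 570 per group.

n = 570 per group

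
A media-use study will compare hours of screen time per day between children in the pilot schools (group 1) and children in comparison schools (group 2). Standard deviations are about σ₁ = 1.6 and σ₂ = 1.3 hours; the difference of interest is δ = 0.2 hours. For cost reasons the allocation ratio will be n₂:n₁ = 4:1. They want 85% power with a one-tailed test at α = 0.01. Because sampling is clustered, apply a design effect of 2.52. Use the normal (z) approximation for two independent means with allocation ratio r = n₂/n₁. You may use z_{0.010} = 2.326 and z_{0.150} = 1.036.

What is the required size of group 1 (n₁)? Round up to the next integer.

n₁ = (z_α + z_β)² · (σ₁² + σ₂²/r) / δ²
   = (2.326 + 1.036)² · (1.6² + 1.3²/4) / 0.2²
   = 11.3030 · (2.56 + 0.4225) / 0.04
   = 11.3030 · 2.9825 / 0.04
   = 842.78
Design effect: 2.52 × 842.78 = 2123.81.
Round up → n₁ = 2124; n₂ = r·n₁ = 4 × 2124 = 8496.

n₁ = 2124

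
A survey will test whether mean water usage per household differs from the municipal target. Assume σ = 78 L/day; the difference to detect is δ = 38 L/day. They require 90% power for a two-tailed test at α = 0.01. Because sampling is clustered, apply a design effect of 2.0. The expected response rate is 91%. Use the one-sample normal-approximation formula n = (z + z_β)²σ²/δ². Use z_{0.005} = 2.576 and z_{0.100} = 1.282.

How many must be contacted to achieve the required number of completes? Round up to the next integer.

n = (z_{α/2} + z_β)² · σ² / δ²
  = (2.576 + 1.282)² · 78² / 38²
  = 14.8842 · 6084 / 1444
  = 62.71
Design effect: 2.0 × 62.71 = 125.42.
Adjust for 91% response: 125.42 / 0.91 = 137.83.
Round up → n = 138.

n = 138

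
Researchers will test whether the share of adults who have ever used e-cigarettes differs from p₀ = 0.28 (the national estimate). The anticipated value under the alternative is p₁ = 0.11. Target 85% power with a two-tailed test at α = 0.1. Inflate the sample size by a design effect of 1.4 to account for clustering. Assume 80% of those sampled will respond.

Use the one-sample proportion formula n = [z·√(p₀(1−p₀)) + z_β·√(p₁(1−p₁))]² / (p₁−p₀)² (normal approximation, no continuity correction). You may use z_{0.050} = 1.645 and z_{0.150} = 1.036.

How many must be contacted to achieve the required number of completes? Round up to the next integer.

n = 69

n = [z_{α/2}·√(p₀q₀) + z_β·√(p₁q₁)]² / (p₁ − p₀)²
  = [1.645·√(0.28·0.72) + 1.036·√(0.11·0.89)]² / (-0.17)²
  = [1.645·0.4490 + 1.036·0.3129]² / 0.0289
  = [1.0628]² / 0.0289
  = 39.08
Design effect: 1.4 × 39.08 = 54.71.
Adjust for 80% response: 54.71 / 0.80 = 68.39.
Round up → n = 69.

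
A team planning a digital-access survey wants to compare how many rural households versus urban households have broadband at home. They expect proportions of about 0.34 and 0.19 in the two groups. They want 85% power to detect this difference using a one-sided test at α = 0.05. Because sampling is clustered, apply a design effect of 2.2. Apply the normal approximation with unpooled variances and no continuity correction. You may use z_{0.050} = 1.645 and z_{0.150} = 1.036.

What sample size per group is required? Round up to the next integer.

n = 266 per group

n = (z_α + z_β)² · [p₁(1−p₁) + p₂(1−p₂)] / (p₁ − p₂)²
  = (1.645 + 1.036)² · (0.34·0.66 + 0.19·0.81) / (0.15)²
  = (2.681)² · (0.2244 + 0.1539) / 0.0225
  = 7.1878 · 0.3783 / 0.0225
  = 120.85
Design effect: 2.2 × 120.85 = 265.87.
Round up → n = 266 per group.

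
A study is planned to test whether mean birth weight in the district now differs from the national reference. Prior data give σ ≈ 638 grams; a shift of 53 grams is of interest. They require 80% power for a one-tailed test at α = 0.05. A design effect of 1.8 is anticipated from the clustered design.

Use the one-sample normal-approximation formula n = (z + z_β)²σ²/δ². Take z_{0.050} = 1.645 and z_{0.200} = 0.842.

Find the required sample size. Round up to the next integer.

n = 1614

n = (z_α + z_β)² · σ² / δ²
  = (1.645 + 0.842)² · 638² / 53²
  = 6.1852 · 407044 / 2809
  = 896.27
Design effect: 1.8 × 896.27 = 1613.29.
Round up → n = 1614.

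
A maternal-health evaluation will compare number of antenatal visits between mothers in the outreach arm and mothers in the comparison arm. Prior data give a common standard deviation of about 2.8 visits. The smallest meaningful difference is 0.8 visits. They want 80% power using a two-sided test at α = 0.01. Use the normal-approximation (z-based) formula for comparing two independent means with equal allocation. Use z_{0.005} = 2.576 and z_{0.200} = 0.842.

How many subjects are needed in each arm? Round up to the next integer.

n = (z_{α/2} + z_β)² · (σ₁² + σ₂²) / δ²
  = (2.576 + 0.842)² · (2·2.8² = 15.68) / 0.8²
  = 11.6827 · 15.68 / 0.64
  = 286.23
Round up → n = 287 per group.

n = 287 per group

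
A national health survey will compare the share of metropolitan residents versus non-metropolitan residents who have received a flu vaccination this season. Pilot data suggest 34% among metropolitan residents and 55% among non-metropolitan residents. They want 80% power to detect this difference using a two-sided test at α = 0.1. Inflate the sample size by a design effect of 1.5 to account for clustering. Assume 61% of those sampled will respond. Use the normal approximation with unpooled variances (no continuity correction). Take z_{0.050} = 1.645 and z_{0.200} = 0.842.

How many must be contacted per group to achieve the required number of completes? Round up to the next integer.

n = 163 per group

n = (z_{α/2} + z_β)² · [p₁(1−p₁) + p₂(1−p₂)] / (p₁ − p₂)²
  = (1.645 + 0.842)² · (0.34·0.66 + 0.55·0.45) / (-0.21)²
  = (2.487)² · (0.2244 + 0.2475) / 0.0441
  = 6.1852 · 0.4719 / 0.0441
  = 66.19
Design effect: 1.5 × 66.19 = 99.28.
Adjust for 61% response: 99.28 / 0.61 = 162.75.
Round up → n = 163 per group.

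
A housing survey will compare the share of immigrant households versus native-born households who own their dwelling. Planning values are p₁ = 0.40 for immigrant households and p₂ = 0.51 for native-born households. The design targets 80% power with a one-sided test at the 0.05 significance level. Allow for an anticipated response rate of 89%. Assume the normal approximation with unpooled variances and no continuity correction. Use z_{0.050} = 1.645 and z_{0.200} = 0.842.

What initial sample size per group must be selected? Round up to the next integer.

n = 282 per group

n = (z_α + z_β)² · [p₁(1−p₁) + p₂(1−p₂)] / (p₁ − p₂)²
  = (1.645 + 0.842)² · (0.40·0.60 + 0.51·0.49) / (-0.11)²
  = (2.487)² · (0.2400 + 0.2499) / 0.0121
  = 6.1852 · 0.4899 / 0.0121
  = 250.42
Adjust for 89% response: 250.42 / 0.89 = 281.37.
Round up → n = 282 per group.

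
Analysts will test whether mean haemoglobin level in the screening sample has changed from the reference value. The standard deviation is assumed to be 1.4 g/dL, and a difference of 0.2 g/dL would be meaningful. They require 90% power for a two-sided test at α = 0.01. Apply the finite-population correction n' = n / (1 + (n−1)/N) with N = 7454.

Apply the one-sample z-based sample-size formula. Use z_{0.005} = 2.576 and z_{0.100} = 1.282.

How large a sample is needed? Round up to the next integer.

n = 665

n = (z_{α/2} + z_β)² · σ² / δ²
  = (2.576 + 1.282)² · 1.4² / 0.2²
  = 14.8842 · 1.96 / 0.04
  = 729.32
Finite-population correction (N = 7454): 729.32 / (1 + (729.32 − 1)/7454) = 664.41.
Round up → n = 665.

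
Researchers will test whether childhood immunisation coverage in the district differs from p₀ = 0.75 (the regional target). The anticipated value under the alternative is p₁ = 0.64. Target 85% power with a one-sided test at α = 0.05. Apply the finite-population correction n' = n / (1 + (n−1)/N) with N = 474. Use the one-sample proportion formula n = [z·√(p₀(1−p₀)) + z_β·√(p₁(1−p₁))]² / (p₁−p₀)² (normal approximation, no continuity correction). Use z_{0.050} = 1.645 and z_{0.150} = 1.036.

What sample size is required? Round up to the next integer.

n = 97

n = [z_α·√(p₀q₀) + z_β·√(p₁q₁)]² / (p₁ − p₀)²
  = [1.645·√(0.75·0.25) + 1.036·√(0.64·0.36)]² / (-0.11)²
  = [1.645·0.4330 + 1.036·0.4800]² / 0.0121
  = [1.2096]² / 0.0121
  = 120.92
Finite-population correction (N = 474): 120.92 / (1 + (120.92 − 1)/474) = 96.50.
Round up → n = 97.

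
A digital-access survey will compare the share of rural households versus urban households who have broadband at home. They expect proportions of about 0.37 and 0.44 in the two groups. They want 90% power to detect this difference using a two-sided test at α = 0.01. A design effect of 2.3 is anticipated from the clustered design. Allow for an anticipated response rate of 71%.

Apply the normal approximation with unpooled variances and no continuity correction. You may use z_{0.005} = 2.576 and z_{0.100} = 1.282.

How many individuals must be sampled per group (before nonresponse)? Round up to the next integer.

n = 4719 per group

n = (z_{α/2} + z_β)² · [p₁(1−p₁) + p₂(1−p₂)] / (p₁ − p₂)²
  = (2.576 + 1.282)² · (0.37·0.63 + 0.44·0.56) / (-0.07)²
  = (3.858)² · (0.2331 + 0.2464) / 0.0049
  = 14.8842 · 0.4795 / 0.0049
  = 1456.52
Design effect: 2.3 × 1456.52 = 3350.00.
Adjust for 71% response: 3350.00 / 0.71 = 4718.31.
Round up → n = 4719 per group.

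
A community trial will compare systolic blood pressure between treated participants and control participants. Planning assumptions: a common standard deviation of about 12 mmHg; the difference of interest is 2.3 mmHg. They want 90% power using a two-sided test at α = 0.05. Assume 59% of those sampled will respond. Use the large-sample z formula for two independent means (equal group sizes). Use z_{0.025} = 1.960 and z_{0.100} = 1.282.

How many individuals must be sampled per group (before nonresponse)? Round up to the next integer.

n = 970 per group

n = (z_{α/2} + z_β)² · (σ₁² + σ₂²) / δ²
  = (1.960 + 1.282)² · (2·12² = 288) / 2.3²
  = 10.5106 · 288 / 5.29
  = 572.22
Adjust for 59% response: 572.22 / 0.59 = 969.86.
Round up → n = 970 per group.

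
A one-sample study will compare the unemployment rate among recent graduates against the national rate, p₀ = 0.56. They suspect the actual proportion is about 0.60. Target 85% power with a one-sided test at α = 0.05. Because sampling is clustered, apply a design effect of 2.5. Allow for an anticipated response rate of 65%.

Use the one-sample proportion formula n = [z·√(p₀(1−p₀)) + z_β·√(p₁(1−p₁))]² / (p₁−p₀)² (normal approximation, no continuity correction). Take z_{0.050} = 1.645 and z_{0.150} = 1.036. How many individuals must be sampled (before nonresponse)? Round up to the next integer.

n = 4215

n = [z_α·√(p₀q₀) + z_β·√(p₁q₁)]² / (p₁ − p₀)²
  = [1.645·√(0.56·0.44) + 1.036·√(0.60·0.40)]² / (0.04)²
  = [1.645·0.4964 + 1.036·0.4899]² / 0.0016
  = [1.3241]² / 0.0016
  = 1095.76
Design effect: 2.5 × 1095.76 = 2739.40.
Adjust for 65% response: 2739.40 / 0.65 = 4214.46.
Round up → n = 4215.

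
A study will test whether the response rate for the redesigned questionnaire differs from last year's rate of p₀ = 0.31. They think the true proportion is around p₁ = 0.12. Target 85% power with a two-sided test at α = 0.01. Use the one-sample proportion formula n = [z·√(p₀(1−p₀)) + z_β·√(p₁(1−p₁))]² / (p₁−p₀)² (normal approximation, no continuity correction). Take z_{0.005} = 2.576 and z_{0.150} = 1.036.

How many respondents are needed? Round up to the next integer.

n = 65

n = [z_{α/2}·√(p₀q₀) + z_β·√(p₁q₁)]² / (p₁ − p₀)²
  = [2.576·√(0.31·0.69) + 1.036·√(0.12·0.88)]² / (-0.19)²
  = [2.576·0.4625 + 1.036·0.3250]² / 0.0361
  = [1.5280]² / 0.0361
  = 64.68
Round up → n = 65.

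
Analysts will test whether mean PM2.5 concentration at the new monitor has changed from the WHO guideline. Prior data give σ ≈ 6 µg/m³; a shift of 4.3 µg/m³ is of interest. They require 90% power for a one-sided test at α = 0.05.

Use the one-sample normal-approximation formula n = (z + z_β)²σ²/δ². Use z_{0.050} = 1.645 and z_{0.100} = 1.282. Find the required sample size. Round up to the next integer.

n = 17

n = (z_α + z_β)² · σ² / δ²
  = (1.645 + 1.282)² · 6² / 4.3²
  = 8.5673 · 36 / 18.49
  = 16.68
Round up → n = 17.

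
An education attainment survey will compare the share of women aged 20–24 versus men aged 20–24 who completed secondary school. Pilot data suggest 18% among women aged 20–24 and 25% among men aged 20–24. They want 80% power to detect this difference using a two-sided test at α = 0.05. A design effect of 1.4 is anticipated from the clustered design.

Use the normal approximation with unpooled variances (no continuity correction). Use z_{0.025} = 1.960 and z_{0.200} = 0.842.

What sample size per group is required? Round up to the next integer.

n = 752 per group

n = (z_{α/2} + z_β)² · [p₁(1−p₁) + p₂(1−p₂)] / (p₁ − p₂)²
  = (1.960 + 0.842)² · (0.18·0.82 + 0.25·0.75) / (-0.07)²
  = (2.802)² · (0.1476 + 0.1875) / 0.0049
  = 7.8512 · 0.3351 / 0.0049
  = 536.93
Design effect: 1.4 × 536.93 = 751.70.
Round up → n = 752 per group.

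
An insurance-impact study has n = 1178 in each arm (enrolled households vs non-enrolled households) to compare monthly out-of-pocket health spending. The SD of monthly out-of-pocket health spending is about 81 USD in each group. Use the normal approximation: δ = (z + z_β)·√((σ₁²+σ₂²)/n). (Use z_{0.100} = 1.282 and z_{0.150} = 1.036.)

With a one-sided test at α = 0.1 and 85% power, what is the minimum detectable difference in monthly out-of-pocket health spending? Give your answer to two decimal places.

Minimum detectable difference ≈ 7.74 USD

δ = (z_α + z_β) · √((σ₁²+σ₂²)/n)
  = (1.282 + 1.036) · √(13122/1178)
  = 2.318 · √11.1392
  = 2.318 · 3.3375
  = 7.7364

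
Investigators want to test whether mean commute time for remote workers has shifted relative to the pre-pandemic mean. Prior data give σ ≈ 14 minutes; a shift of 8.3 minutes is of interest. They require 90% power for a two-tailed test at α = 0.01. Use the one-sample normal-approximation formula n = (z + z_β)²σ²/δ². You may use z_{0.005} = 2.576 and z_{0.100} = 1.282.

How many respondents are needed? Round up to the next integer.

n = (z_{α/2} + z_β)² · σ² / δ²
  = (2.576 + 1.282)² · 14² / 8.3²
  = 14.8842 · 196 / 68.89
  = 42.35
Round up → n = 43.

n = 43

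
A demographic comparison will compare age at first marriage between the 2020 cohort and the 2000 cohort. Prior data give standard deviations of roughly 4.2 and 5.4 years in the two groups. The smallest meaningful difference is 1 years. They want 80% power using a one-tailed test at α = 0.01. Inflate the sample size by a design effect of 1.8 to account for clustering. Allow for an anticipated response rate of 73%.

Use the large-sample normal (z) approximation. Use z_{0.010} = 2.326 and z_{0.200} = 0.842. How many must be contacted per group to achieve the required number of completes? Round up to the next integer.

n = 1159 per group

n = (z_α + z_β)² · (σ₁² + σ₂²) / δ²
  = (2.326 + 0.842)² · (4.2² + 5.4² = 46.8) / 1²
  = 10.0362 · 46.8 / 1
  = 469.70
Design effect: 1.8 × 469.70 = 845.45.
Adjust for 73% response: 845.45 / 0.73 = 1158.15.
Round up → n = 1159 per group.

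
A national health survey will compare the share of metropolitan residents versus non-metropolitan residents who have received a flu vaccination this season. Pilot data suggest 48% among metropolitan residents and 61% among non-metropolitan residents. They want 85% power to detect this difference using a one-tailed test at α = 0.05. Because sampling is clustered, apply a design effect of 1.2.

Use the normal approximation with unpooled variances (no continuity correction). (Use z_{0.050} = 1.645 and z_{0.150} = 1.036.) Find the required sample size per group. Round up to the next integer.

n = 249 per group

n = (z_α + z_β)² · [p₁(1−p₁) + p₂(1−p₂)] / (p₁ − p₂)²
  = (1.645 + 1.036)² · (0.48·0.52 + 0.61·0.39) / (-0.13)²
  = (2.681)² · (0.2496 + 0.2379) / 0.0169
  = 7.1878 · 0.4875 / 0.0169
  = 207.34
Design effect: 1.2 × 207.34 = 248.81.
Round up → n = 249 per group.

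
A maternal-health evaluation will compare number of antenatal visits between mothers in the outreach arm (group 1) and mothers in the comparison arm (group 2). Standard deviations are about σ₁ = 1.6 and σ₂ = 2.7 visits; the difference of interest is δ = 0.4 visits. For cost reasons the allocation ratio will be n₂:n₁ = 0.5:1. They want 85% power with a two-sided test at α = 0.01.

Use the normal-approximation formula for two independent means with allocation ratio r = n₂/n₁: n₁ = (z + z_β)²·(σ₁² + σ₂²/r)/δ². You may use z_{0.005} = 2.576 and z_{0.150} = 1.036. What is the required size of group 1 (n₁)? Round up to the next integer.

n₁ = (z_{α/2} + z_β)² · (σ₁² + σ₂²/r) / δ²
   = (2.576 + 1.036)² · (1.6² + 2.7²/0.5) / 0.4²
   = 13.0465 · (2.56 + 14.58) / 0.16
   = 13.0465 · 17.14 / 0.16
   = 1397.61
Round up → n₁ = 1398; n₂ = r·n₁ = 0.5 × 1398 = 699.

n₁ = 1398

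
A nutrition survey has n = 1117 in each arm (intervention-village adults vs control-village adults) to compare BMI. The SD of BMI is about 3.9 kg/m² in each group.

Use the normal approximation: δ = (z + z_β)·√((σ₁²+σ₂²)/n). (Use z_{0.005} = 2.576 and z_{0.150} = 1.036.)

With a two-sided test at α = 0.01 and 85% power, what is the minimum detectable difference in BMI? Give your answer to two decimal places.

δ = (z_{α/2} + z_β) · √((σ₁²+σ₂²)/n)
  = (2.576 + 1.036) · √(30.42/1117)
  = 3.612 · √0.02723
  = 3.612 · 0.1650
  = 0.5961

Minimum detectable difference ≈ 0.60 kg/m²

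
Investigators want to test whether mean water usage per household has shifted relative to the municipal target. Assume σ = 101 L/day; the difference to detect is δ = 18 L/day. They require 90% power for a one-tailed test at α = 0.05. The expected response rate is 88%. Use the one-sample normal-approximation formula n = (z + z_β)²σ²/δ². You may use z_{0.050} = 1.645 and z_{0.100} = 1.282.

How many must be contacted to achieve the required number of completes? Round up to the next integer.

n = (z_α + z_β)² · σ² / δ²
  = (1.645 + 1.282)² · 101² / 18²
  = 8.5673 · 10201 / 324
  = 269.74
Adjust for 88% response: 269.74 / 0.88 = 306.52.
Round up → n = 307.

n = 307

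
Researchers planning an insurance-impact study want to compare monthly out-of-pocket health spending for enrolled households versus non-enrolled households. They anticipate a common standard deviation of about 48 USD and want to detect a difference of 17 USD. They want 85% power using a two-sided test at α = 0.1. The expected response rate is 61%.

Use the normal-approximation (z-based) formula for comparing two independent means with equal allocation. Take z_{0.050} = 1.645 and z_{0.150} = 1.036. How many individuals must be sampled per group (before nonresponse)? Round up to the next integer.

n = (z_{α/2} + z_β)² · (σ₁² + σ₂²) / δ²
  = (1.645 + 1.036)² · (2·48² = 4608) / 17²
  = 7.1878 · 4608 / 289
  = 114.61
Adjust for 61% response: 114.61 / 0.61 = 187.88.
Round up → n = 188 per group.

n = 188 per group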